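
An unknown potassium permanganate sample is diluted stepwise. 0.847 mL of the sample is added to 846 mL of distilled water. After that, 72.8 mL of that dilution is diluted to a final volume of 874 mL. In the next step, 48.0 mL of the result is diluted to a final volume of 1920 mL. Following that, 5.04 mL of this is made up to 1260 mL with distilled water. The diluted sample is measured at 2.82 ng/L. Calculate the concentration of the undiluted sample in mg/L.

Overall dilution factor = 999.8 × 12.01 × 40 × 250 = 1.20 × 10⁸.
Original = 2.82 ng/L × 1.20 × 10⁸ = 3.38 × 10⁸ ng/L = 338 mg/L.

338 mg/L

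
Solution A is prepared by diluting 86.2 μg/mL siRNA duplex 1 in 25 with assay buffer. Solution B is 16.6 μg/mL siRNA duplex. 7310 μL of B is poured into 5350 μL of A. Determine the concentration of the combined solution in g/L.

0.0110 g/L

C_A = 86.2 μg/mL / 25 = 3.45 μg/mL.
C_mix = (C_A·V_A + C_B·V_B)/(V_A + V_B) = (3.45×5350 + 16.6×7310) / 12660 = 11.0 μg/mL = 0.0110 g/L.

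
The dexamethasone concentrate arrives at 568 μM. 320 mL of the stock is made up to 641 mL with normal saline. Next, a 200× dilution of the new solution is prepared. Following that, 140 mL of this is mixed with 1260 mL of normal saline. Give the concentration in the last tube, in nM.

Overall dilution factor = 2.003 × 200 × 10 = 4006.
568 μM / 4006 = 0.142 μM = 142 nM.

142 nM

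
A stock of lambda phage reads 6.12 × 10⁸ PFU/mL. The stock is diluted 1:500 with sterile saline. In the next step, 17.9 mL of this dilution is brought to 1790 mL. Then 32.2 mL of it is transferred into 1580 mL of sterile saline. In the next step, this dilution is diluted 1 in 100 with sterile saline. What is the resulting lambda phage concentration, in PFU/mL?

2.44 PFU/mL

Overall dilution factor = 500 × 100 × 50.07 × 100 = 2.50 × 10⁸.
6.12 × 10⁸ PFU/mL / 2.50 × 10⁸ = 2.44 PFU/mL.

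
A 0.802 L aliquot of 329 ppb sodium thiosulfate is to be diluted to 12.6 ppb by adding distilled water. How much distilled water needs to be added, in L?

V₂ = C₁V₁/C₂ = 329 × 0.802 / 12.6 = 20.9 L.
Diluent to add = V₂ − V₁ = 20.9 − 0.802 = 20.1 L.

20.1 L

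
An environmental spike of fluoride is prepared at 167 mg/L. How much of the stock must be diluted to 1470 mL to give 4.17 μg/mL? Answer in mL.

4.17 μg/mL = 4.17 mg/L.
V₁ = C₂V₂/C₁ = 4.17 × 1470 / 167 = 36.7 mL.

36.7 mL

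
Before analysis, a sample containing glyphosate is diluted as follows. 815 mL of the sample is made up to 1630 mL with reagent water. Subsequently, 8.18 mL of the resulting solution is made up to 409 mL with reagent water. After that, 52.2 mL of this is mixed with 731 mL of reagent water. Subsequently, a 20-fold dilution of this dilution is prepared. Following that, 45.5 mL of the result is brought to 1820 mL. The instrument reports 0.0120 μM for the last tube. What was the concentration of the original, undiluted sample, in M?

Overall dilution factor = 2 × 50 × 15.00 × 20 × 40 = 1.20 × 10⁶.
Original = 0.0120 μM × 1.20 × 10⁶ = 1.44 × 10⁴ μM = 0.0144 M.

0.0144 M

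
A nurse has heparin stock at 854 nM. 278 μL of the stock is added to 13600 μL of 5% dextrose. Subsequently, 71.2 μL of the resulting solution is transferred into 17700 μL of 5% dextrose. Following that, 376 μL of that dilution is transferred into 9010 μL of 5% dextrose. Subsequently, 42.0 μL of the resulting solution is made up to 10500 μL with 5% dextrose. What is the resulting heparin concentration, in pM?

Overall dilution factor = 49.92 × 249.6 × 24.96 × 250 = 7.78 × 10⁷.
854 nM / 7.78 × 10⁷ = 1.10 × 10⁻⁵ nM = 0.0110 pM.

0.0110 pM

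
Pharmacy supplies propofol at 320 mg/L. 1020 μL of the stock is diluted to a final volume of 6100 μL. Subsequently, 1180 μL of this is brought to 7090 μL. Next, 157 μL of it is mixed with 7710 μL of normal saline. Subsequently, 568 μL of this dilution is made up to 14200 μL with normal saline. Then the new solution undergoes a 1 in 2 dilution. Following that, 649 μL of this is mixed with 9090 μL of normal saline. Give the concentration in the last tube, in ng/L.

237 ng/L

Overall dilution factor = 5.980 × 6.008 × 50.11 × 25 × 2 × 15.01 = 1.35 × 10⁶.
320 mg/L / 1.35 × 10⁶ = 2.37 × 10⁻⁴ mg/L = 237 ng/L.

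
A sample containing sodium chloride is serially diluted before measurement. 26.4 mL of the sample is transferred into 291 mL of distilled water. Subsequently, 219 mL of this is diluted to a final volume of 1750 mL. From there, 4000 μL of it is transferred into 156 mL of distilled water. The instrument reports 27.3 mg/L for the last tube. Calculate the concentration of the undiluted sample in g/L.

105 g/L

Overall dilution factor = 12.02 × 7.991 × 40 = 3843.
Original = 27.3 mg/L × 3843 = 1.05 × 10⁵ mg/L = 105 g/L.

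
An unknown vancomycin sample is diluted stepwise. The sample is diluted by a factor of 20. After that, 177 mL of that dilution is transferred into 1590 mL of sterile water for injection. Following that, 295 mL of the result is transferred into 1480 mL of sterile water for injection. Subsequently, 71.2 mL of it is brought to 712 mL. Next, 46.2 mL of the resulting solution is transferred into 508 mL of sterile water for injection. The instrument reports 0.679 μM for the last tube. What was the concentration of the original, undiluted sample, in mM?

97.9 mM

Overall dilution factor = 20 × 9.983 × 6.017 × 10 × 12.00 = 1.44 × 10⁵.
Original = 0.679 μM × 1.44 × 10⁵ = 9.79 × 10⁴ μM = 97.9 mM.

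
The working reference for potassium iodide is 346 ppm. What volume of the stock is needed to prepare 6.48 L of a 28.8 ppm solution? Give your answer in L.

0.539 L

V₁ = C₂V₂/C₁ = 28.8 × 6.48 / 346 = 0.539 L.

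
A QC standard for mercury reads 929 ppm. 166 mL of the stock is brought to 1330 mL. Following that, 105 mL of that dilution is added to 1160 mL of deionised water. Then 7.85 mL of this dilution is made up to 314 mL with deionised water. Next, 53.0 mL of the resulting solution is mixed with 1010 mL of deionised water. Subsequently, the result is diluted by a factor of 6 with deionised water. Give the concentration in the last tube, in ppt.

2000 ppt

Overall dilution factor = 8.012 × 12.05 × 40 × 20.06 × 6 = 4.65 × 10⁵.
929 ppm / 4.65 × 10⁵ = 2.00 × 10⁻³ ppm = 2000 ppt.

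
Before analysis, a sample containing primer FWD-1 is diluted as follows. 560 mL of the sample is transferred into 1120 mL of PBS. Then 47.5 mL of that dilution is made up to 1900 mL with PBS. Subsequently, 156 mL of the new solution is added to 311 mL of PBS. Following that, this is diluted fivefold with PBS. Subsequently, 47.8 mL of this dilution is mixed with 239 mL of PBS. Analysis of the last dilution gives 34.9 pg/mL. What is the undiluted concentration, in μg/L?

Overall dilution factor = 3 × 40 × 2.994 × 5 × 6 = 1.08 × 10⁴.
Original = 34.9 pg/mL × 1.08 × 10⁴ = 3.76 × 10⁵ pg/mL = 376 μg/L.

376 μg/L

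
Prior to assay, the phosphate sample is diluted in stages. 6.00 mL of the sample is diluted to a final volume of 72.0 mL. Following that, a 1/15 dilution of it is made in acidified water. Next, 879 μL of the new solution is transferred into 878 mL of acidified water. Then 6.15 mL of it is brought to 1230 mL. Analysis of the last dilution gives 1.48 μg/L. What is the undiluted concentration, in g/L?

53.3 g/L

Overall dilution factor = 12 × 15 × 999.9 × 200 = 3.60 × 10⁷.
Original = 1.48 μg/L × 3.60 × 10⁷ = 5.33 × 10⁷ μg/L = 53.3 g/L.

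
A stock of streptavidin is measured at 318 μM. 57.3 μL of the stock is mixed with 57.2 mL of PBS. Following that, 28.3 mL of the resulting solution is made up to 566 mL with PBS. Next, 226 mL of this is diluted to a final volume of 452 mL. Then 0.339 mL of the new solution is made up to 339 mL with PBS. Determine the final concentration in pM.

7.96 pM

Overall dilution factor = 999.3 × 20 × 2 × 1000 = 4.00 × 10⁷.
318 μM / 4.00 × 10⁷ = 7.96 × 10⁻⁶ μM = 7.96 pM.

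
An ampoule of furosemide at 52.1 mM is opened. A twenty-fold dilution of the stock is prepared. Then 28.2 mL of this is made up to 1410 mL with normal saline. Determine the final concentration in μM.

Overall dilution factor = 20 × 50 = 1000.
52.1 mM / 1000 = 0.0521 mM = 52.1 μM.

52.1 μM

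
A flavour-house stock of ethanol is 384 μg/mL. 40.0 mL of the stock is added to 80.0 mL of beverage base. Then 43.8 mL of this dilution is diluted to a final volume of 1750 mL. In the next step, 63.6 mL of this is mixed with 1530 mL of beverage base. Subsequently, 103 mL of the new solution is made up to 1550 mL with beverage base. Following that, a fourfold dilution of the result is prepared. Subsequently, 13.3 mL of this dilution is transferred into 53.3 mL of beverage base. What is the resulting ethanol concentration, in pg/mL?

Overall dilution factor = 3 × 39.95 × 25.06 × 15.05 × 4 × 5.008 = 9.05 × 10⁵.
384 μg/mL / 9.05 × 10⁵ = 4.24 × 10⁻⁴ μg/mL = 424 pg/mL.

424 pg/mL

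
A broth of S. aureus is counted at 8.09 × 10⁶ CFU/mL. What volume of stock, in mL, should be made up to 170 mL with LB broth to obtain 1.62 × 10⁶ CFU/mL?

V₁ = C₂V₂/C₁ = 1.62 × 10⁶ × 170 / 8.09 × 10⁶ = 34.0 mL.

34.0 mL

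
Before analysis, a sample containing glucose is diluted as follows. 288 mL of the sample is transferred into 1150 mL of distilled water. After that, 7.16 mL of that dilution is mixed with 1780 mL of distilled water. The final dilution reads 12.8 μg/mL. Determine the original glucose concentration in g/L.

Overall dilution factor = 4.993 × 249.6 = 1246.
Original = 12.8 μg/mL × 1246 = 1.60 × 10⁴ μg/mL = 16.0 g/L.

16.0 g/L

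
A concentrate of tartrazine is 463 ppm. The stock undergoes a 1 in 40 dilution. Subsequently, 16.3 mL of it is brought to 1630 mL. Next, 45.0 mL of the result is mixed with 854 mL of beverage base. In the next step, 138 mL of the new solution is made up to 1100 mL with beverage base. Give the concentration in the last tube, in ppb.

0.727 ppb

Overall dilution factor = 40 × 100 × 19.98 × 7.971 = 6.37 × 10⁵.
463 ppm / 6.37 × 10⁵ = 7.27 × 10⁻⁴ ppm = 0.727 ppb.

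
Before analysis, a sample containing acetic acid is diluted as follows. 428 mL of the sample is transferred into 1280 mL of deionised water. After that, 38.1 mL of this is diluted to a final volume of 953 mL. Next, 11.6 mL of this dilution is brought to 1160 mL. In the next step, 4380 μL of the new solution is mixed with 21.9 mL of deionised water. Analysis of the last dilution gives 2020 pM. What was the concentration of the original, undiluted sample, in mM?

0.121 mM

Overall dilution factor = 3.991 × 25.01 × 100 × 6 = 5.99 × 10⁴.
Original = 2020 pM × 5.99 × 10⁴ = 1.21 × 10⁸ pM = 0.121 mM.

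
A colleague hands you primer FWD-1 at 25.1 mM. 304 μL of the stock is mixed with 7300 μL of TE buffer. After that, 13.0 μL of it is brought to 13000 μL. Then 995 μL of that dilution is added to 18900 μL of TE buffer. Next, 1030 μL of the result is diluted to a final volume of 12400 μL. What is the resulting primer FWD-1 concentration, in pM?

4170 pM

Overall dilution factor = 25.01 × 1000 × 19.99 × 12.04 = 6.02 × 10⁶.
25.1 mM / 6.02 × 10⁶ = 4.17 × 10⁻⁶ mM = 4170 pM.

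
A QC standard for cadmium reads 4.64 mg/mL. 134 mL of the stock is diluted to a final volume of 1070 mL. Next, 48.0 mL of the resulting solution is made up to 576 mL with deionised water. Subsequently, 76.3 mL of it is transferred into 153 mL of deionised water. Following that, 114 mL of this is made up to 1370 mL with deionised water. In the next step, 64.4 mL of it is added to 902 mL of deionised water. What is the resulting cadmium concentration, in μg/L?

Overall dilution factor = 7.985 × 12 × 3.005 × 12.02 × 15.01 = 5.19 × 10⁴.
4.64 mg/mL / 5.19 × 10⁴ = 8.93 × 10⁻⁵ mg/mL = 89.3 μg/L.

89.3 μg/L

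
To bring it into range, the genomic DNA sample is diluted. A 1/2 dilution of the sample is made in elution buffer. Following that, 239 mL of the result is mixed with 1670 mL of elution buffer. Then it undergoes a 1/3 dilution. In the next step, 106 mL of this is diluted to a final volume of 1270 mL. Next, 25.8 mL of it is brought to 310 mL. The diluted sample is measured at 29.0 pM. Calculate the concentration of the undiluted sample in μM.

0.200 μM

Overall dilution factor = 2 × 7.987 × 3 × 11.98 × 12.02 = 6899.
Original = 29.0 pM × 6899 = 2.00 × 10⁵ pM = 0.200 μM.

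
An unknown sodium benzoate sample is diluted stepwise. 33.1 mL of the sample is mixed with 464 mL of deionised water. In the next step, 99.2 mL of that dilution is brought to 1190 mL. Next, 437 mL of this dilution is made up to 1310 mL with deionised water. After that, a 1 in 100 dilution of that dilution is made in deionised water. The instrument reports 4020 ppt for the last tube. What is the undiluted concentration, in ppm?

Overall dilution factor = 15.02 × 12.00 × 2.998 × 100 = 5.40 × 10⁴.
Original = 4020 ppt × 5.40 × 10⁴ = 2.17 × 10⁸ ppt = 217 ppm.

217 ppm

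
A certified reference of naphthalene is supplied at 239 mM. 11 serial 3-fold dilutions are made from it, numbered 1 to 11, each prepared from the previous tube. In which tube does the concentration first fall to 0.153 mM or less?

tube 7

Tube n has concentration 239 mM / 3ⁿ.
Need 3ⁿ ≥ 239 mM / 0.153 mM = 1562, so n ≥ 6.69.
First such tube: n = 7.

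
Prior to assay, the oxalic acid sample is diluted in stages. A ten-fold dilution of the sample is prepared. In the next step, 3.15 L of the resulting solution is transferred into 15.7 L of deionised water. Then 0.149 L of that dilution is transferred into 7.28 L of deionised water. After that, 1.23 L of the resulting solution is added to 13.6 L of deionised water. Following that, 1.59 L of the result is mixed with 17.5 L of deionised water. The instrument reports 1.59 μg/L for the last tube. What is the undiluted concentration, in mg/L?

687 mg/L

Overall dilution factor = 10 × 5.984 × 49.86 × 12.06 × 12.01 = 4.32 × 10⁵.
Original = 1.59 μg/L × 4.32 × 10⁵ = 6.87 × 10⁵ μg/L = 687 mg/L.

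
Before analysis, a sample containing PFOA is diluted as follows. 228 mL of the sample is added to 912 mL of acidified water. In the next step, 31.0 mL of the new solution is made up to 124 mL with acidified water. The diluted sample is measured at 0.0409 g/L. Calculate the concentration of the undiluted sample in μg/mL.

818 μg/mL

Overall dilution factor = 5 × 4 = 20.0.
Original = 0.0409 g/L × 20.0 = 0.818 g/L = 818 μg/mL.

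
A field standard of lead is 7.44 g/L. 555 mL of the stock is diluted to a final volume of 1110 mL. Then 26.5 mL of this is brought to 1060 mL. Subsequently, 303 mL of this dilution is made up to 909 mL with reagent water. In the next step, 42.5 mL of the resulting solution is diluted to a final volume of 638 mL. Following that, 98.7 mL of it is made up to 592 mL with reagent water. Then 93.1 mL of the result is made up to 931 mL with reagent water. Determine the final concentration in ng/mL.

34.4 ng/mL

Overall dilution factor = 2 × 40 × 3 × 15.01 × 5.998 × 10 = 2.16 × 10⁵.
7.44 g/L / 2.16 × 10⁵ = 3.44 × 10⁻⁵ g/L = 34.4 ng/mL.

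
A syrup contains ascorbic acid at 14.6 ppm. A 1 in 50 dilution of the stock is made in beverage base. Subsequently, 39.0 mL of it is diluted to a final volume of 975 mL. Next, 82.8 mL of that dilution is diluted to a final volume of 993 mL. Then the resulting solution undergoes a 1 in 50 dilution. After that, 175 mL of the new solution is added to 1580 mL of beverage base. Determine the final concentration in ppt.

Overall dilution factor = 50 × 25 × 11.99 × 50 × 10.03 = 7.52 × 10⁶.
14.6 ppm / 7.52 × 10⁶ = 1.94 × 10⁻⁶ ppm = 1.94 ppt.

1.94 ppt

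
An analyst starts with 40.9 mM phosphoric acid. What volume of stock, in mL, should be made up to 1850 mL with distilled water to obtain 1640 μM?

1640 μM = 1.64 mM.
V₁ = C₂V₂/C₁ = 1.64 × 1850 / 40.9 = 74.2 mL.

74.2 mL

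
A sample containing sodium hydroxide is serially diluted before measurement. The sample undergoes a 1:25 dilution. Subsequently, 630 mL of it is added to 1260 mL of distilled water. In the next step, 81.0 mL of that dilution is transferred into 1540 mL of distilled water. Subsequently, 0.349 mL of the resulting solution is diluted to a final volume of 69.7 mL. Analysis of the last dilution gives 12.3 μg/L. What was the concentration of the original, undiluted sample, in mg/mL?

3.69 mg/mL

Overall dilution factor = 25 × 3 × 20.01 × 199.7 = 3.00 × 10⁵.
Original = 12.3 μg/L × 3.00 × 10⁵ = 3.69 × 10⁶ μg/L = 3.69 mg/mL.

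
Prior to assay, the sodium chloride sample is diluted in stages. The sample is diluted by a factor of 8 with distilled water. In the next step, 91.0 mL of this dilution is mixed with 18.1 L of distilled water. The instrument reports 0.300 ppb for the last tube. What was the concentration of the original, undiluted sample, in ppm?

0.480 ppm

Overall dilution factor = 8 × 199.9 = 1599.
Original = 0.300 ppb × 1599 = 480 ppb = 0.480 ppm.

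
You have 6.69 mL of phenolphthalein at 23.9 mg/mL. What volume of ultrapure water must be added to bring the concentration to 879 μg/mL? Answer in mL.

175 mL

879 μg/mL = 0.879 mg/mL.
V₂ = C₁V₁/C₂ = 23.9 × 6.69 / 0.879 = 182 mL.
Diluent to add = V₂ − V₁ = 182 − 6.69 = 175 mL.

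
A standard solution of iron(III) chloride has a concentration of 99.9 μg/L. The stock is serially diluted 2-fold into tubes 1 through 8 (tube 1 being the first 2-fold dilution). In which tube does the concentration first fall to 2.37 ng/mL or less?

Tube n has concentration 99.9 μg/L / 2ⁿ.
Need 2ⁿ ≥ 99.9 μg/L / 2.37 ng/mL = 42.2, so n ≥ 5.40.
First such tube: n = 6.

tube 6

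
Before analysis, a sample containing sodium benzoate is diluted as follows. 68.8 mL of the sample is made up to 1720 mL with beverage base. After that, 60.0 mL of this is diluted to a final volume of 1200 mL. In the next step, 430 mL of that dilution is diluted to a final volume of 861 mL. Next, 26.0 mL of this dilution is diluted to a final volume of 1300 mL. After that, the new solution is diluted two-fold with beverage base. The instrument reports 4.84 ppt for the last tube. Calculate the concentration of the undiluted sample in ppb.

485 ppb

Overall dilution factor = 25 × 20 × 2.002 × 50 × 2 = 1.00 × 10⁵.
Original = 4.84 ppt × 1.00 × 10⁵ = 4.85 × 10⁵ ppt = 485 ppb.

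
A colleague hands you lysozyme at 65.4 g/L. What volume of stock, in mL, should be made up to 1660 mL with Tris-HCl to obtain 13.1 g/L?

V₁ = C₂V₂/C₁ = 13.1 × 1660 / 65.4 = 333 mL.

333 mL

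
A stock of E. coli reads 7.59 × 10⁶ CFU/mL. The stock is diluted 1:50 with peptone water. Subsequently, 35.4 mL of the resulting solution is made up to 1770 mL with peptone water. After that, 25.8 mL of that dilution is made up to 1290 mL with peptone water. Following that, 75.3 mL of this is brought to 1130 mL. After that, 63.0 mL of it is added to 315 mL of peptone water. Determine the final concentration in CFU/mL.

0.674 CFU/mL

Overall dilution factor = 50 × 50 × 50 × 15.01 × 6 = 1.13 × 10⁷.
7.59 × 10⁶ CFU/mL / 1.13 × 10⁷ = 0.674 CFU/mL.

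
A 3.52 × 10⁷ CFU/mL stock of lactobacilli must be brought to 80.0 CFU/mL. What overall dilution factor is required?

4.40 × 10⁵

Factor = C₀/C_target = 3.52 × 10⁷ CFU/mL / 80.0 CFU/mL = 4.40 × 10⁵.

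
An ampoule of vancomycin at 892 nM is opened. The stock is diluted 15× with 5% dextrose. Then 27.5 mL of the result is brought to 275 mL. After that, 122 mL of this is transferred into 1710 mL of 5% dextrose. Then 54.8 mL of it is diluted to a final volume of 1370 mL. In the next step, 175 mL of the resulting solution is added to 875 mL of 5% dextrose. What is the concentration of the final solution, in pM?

Overall dilution factor = 15 × 10 × 15.02 × 25 × 6 = 3.38 × 10⁵.
892 nM / 3.38 × 10⁵ = 2.64 × 10⁻³ nM = 2.64 pM.

2.64 pM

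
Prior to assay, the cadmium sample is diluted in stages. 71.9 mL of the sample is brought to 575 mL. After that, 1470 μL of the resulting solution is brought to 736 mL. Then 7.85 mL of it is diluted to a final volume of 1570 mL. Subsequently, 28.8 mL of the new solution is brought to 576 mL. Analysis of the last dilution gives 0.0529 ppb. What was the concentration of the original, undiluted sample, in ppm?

847 ppm

Overall dilution factor = 7.997 × 500.7 × 200 × 20 = 1.60 × 10⁷.
Original = 0.0529 ppb × 1.60 × 10⁷ = 8.47 × 10⁵ ppb = 847 ppm.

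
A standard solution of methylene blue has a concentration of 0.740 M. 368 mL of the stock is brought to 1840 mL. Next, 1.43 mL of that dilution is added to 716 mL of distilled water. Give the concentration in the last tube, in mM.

0.295 mM

Overall dilution factor = 5 × 501.7 = 2508.
0.740 M / 2508 = 2.95 × 10⁻⁴ M = 0.295 mM.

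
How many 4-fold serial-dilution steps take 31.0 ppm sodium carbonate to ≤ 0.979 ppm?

Need 4ⁿ ≥ 31.7, so n ≥ log(31.7)/log(4) = 2.49.
Minimum whole steps: n = 3.

3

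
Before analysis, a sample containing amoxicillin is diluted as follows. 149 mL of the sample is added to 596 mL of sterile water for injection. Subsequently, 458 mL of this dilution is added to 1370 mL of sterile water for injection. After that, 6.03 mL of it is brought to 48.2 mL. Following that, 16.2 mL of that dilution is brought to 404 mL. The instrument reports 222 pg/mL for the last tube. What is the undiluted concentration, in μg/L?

883 μg/L

Overall dilution factor = 5 × 3.991 × 7.993 × 24.94 = 3978.
Original = 222 pg/mL × 3978 = 8.83 × 10⁵ pg/mL = 883 μg/L.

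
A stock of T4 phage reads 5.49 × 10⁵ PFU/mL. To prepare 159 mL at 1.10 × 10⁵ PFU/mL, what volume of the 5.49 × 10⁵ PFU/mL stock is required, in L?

0.0319 L

V₁ = C₂V₂/C₁ = 1.10 × 10⁵ × 159 / 5.49 × 10⁵ = 31.9 mL = 0.0319 L.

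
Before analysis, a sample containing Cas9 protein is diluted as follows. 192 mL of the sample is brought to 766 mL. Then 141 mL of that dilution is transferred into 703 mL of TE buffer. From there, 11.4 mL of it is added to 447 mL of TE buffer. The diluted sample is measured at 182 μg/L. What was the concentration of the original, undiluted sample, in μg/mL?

175 μg/mL

Overall dilution factor = 3.990 × 5.986 × 40.21 = 960.
Original = 182 μg/L × 960 = 1.75 × 10⁵ μg/L = 175 μg/mL.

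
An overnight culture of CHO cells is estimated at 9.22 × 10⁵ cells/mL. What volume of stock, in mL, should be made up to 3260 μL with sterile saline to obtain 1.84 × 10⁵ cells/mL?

0.651 mL

V₁ = C₂V₂/C₁ = 1.84 × 10⁵ × 3260 / 9.22 × 10⁵ = 651 μL = 0.651 mL.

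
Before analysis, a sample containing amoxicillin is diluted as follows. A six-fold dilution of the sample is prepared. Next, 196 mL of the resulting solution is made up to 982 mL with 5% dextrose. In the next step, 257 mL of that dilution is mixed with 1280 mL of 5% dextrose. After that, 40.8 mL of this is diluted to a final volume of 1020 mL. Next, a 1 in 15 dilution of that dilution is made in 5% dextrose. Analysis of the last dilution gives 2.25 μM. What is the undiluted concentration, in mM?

Overall dilution factor = 6 × 5.010 × 5.981 × 25 × 15 = 6.74 × 10⁴.
Original = 2.25 μM × 6.74 × 10⁴ = 1.52 × 10⁵ μM = 152 mM.

152 mM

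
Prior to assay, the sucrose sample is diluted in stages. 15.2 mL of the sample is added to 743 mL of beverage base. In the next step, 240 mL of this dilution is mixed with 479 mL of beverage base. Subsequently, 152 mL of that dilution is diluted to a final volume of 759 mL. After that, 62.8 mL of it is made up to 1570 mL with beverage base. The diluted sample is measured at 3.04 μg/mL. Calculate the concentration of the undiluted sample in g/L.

56.7 g/L

Overall dilution factor = 49.88 × 2.996 × 4.993 × 25 = 1.87 × 10⁴.
Original = 3.04 μg/mL × 1.87 × 10⁴ = 5.67 × 10⁴ μg/mL = 56.7 g/L.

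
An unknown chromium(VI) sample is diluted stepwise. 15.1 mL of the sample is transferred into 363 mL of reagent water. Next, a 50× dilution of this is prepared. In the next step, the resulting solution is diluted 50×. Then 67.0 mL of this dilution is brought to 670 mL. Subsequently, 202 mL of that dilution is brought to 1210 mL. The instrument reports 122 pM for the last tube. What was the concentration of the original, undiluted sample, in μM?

Overall dilution factor = 25.04 × 50 × 50 × 10 × 5.990 = 3.75 × 10⁶.
Original = 122 pM × 3.75 × 10⁶ = 4.57 × 10⁸ pM = 457 μM.

457 μM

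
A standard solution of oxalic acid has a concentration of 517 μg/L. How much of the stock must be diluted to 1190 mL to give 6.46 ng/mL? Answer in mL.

14.9 mL

6.46 ng/mL = 6.46 μg/L.
V₁ = C₂V₂/C₁ = 6.46 × 1190 / 517 = 14.9 mL.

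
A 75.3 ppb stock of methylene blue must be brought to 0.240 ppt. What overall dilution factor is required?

Factor = C₀/C_target = 75.3 ppb / 0.240 ppt = 3.14 × 10⁵.

3.14 × 10⁵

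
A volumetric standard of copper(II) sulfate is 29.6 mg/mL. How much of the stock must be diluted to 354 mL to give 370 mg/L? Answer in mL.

370 mg/L = 0.370 mg/mL.
V₁ = C₂V₂/C₁ = 0.370 × 354 / 29.6 = 4.42 mL.

4.42 mL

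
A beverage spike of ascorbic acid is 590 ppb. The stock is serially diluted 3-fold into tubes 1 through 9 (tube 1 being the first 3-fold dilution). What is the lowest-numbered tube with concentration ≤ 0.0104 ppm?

Tube n has concentration 590 ppb / 3ⁿ.
Need 3ⁿ ≥ 590 ppb / 0.0104 ppm = 56.7, so n ≥ 3.68.
First such tube: n = 4.

tube 4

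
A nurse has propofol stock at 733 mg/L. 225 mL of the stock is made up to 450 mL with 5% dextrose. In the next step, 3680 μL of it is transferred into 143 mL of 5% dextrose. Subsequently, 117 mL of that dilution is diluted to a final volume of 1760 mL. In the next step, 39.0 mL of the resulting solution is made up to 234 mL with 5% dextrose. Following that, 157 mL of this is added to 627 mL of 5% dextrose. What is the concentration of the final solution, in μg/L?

Overall dilution factor = 2 × 39.86 × 15.04 × 6 × 4.994 = 3.59 × 10⁴.
733 mg/L / 3.59 × 10⁴ = 0.0204 mg/L = 20.4 μg/L.

20.4 μg/L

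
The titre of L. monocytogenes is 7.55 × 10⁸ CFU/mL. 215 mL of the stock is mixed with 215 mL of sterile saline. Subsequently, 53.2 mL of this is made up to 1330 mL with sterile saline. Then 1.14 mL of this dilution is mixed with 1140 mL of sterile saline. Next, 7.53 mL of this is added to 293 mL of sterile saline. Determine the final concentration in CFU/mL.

378 CFU/mL

Overall dilution factor = 2 × 25 × 1001 × 39.91 = 2.00 × 10⁶.
7.55 × 10⁸ CFU/mL / 2.00 × 10⁶ = 378 CFU/mL.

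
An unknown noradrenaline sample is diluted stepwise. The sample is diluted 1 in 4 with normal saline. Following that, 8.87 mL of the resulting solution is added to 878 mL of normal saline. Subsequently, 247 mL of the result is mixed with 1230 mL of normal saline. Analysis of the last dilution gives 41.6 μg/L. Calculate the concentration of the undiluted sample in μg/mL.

Overall dilution factor = 4 × 99.99 × 5.980 = 2392.
Original = 41.6 μg/L × 2392 = 9.95 × 10⁴ μg/L = 99.5 μg/mL.

99.5 μg/mL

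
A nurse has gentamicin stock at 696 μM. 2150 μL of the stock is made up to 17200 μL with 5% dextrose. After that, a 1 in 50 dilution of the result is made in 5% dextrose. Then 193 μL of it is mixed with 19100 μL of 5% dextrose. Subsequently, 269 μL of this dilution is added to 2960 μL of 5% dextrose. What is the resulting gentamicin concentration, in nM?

Overall dilution factor = 8 × 50 × 99.96 × 12.00 = 4.80 × 10⁵.
696 μM / 4.80 × 10⁵ = 1.45 × 10⁻³ μM = 1.45 nM.

1.45 nM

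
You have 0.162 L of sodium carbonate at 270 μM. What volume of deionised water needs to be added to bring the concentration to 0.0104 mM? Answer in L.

0.0104 mM = 10.4 μM.
V₂ = C₁V₁/C₂ = 270 × 0.162 / 10.4 = 4.21 L.
Diluent to add = V₂ − V₁ = 4.21 − 0.162 = 4.04 L.

4.04 L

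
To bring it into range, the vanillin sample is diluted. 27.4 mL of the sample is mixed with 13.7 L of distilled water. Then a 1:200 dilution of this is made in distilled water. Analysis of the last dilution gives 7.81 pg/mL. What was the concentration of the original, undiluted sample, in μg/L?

783 μg/L

Overall dilution factor = 501 × 200 = 1.00 × 10⁵.
Original = 7.81 pg/mL × 1.00 × 10⁵ = 7.83 × 10⁵ pg/mL = 783 μg/L.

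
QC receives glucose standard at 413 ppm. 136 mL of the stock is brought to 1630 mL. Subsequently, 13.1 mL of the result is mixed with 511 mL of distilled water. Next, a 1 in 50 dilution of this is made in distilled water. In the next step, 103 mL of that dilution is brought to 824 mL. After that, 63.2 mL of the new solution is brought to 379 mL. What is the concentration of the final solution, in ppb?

0.359 ppb

Overall dilution factor = 11.99 × 40.01 × 50 × 8 × 5.997 = 1.15 × 10⁶.
413 ppm / 1.15 × 10⁶ = 3.59 × 10⁻⁴ ppm = 0.359 ppb.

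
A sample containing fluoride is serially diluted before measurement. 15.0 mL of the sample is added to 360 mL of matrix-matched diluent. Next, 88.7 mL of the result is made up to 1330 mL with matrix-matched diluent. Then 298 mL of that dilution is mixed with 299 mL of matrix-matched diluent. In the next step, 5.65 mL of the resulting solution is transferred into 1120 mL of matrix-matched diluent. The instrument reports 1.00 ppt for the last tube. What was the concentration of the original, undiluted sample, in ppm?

0.150 ppm

Overall dilution factor = 25 × 14.99 × 2.003 × 199.2 = 1.50 × 10⁵.
Original = 1.00 ppt × 1.50 × 10⁵ = 1.50 × 10⁵ ppt = 0.150 ppm.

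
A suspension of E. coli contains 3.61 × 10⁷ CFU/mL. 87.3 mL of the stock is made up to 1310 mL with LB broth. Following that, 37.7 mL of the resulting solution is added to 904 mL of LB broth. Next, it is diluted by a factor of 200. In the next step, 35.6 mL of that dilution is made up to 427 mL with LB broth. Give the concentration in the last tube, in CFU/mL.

40.1 CFU/mL

Overall dilution factor = 15.01 × 24.98 × 200 × 11.99 = 8.99 × 10⁵.
3.61 × 10⁷ CFU/mL / 8.99 × 10⁵ = 40.1 CFU/mL.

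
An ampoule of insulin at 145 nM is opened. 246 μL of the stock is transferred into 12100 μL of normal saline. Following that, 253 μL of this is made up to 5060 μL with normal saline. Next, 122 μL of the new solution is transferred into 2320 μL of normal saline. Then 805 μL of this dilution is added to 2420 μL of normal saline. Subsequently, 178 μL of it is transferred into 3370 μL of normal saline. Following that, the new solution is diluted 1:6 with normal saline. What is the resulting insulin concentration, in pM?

Overall dilution factor = 50.19 × 20 × 20.02 × 4.006 × 19.93 × 6 = 9.63 × 10⁶.
145 nM / 9.63 × 10⁶ = 1.51 × 10⁻⁵ nM = 0.0151 pM.

0.0151 pM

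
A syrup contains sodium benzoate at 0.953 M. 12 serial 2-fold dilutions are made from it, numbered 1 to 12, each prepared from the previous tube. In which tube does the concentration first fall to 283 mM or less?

tube 2

Tube n has concentration 0.953 M / 2ⁿ.
Need 2ⁿ ≥ 0.953 M / 283 mM = 3.37, so n ≥ 1.75.
First such tube: n = 2.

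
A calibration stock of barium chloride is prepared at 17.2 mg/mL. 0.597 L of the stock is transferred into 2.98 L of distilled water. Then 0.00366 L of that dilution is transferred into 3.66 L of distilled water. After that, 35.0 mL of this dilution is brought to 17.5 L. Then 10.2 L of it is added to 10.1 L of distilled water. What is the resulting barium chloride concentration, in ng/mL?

Overall dilution factor = 5.992 × 1001 × 500 × 1.990 = 5.97 × 10⁶.
17.2 mg/mL / 5.97 × 10⁶ = 2.88 × 10⁻⁶ mg/mL = 2.88 ng/mL.

2.88 ng/mL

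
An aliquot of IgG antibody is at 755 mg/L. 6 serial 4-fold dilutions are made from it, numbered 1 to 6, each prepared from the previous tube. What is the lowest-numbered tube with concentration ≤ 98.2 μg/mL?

tube 2

Tube n has concentration 755 mg/L / 4ⁿ.
Need 4ⁿ ≥ 755 mg/L / 98.2 μg/mL = 7.69, so n ≥ 1.47.
First such tube: n = 2.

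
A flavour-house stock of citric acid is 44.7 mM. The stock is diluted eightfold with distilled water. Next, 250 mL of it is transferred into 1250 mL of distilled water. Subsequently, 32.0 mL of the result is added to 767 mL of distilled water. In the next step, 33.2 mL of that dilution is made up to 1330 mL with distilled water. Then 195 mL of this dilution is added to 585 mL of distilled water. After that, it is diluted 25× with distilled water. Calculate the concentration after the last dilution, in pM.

9310 pM

Overall dilution factor = 8 × 6 × 24.97 × 40.06 × 4 × 25 = 4.80 × 10⁶.
44.7 mM / 4.80 × 10⁶ = 9.31 × 10⁻⁶ mM = 9310 pM.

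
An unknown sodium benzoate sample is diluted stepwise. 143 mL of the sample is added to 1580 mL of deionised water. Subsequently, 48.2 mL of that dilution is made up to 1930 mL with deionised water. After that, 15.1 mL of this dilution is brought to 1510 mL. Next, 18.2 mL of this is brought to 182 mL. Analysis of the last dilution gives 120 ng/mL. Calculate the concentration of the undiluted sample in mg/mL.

Overall dilution factor = 12.05 × 40.04 × 100 × 10 = 4.82 × 10⁵.
Original = 120 ng/mL × 4.82 × 10⁵ = 5.79 × 10⁷ ng/mL = 57.9 mg/mL.

57.9 mg/mL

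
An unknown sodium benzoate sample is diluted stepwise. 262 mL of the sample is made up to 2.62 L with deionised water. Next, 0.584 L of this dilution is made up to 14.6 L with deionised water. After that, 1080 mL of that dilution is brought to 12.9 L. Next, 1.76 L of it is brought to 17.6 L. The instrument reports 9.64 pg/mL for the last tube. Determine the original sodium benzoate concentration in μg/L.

Overall dilution factor = 10 × 25 × 11.94 × 10 = 2.99 × 10⁴.
Original = 9.64 pg/mL × 2.99 × 10⁴ = 2.88 × 10⁵ pg/mL = 288 μg/L.

288 μg/L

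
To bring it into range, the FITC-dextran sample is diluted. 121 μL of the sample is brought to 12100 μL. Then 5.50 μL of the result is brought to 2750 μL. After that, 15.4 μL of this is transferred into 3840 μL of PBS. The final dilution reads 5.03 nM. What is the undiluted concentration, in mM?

Overall dilution factor = 100 × 500 × 250.4 = 1.25 × 10⁷.
Original = 5.03 nM × 1.25 × 10⁷ = 6.30 × 10⁷ nM = 63.0 mM.

63.0 mM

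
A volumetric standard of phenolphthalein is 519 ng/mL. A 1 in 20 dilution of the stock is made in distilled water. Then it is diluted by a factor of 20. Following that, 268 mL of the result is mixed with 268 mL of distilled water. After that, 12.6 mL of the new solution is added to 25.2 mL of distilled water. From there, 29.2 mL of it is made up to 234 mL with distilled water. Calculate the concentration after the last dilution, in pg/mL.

Overall dilution factor = 20 × 20 × 2 × 3 × 8.014 = 1.92 × 10⁴.
519 ng/mL / 1.92 × 10⁴ = 0.0270 ng/mL = 27.0 pg/mL.

27.0 pg/mL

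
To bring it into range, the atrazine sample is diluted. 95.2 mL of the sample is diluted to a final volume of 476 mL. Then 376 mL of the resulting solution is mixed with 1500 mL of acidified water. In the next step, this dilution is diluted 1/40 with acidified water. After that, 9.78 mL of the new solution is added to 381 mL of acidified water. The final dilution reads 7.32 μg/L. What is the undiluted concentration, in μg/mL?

292 μg/mL

Overall dilution factor = 5 × 4.989 × 40 × 39.96 = 3.99 × 10⁴.
Original = 7.32 μg/L × 3.99 × 10⁴ = 2.92 × 10⁵ μg/L = 292 μg/mL.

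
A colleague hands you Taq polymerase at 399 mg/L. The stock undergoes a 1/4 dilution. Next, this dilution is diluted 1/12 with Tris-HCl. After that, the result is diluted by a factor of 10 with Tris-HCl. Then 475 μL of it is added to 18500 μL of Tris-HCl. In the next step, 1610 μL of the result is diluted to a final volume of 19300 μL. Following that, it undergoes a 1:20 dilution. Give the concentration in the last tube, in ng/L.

86.8 ng/L

Overall dilution factor = 4 × 12 × 10 × 39.95 × 11.99 × 20 = 4.60 × 10⁶.
399 mg/L / 4.60 × 10⁶ = 8.68 × 10⁻⁵ mg/L = 86.8 ng/L.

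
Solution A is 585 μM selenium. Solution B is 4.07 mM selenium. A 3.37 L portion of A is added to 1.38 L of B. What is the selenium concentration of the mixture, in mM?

C_B = 4.07 mM = 4070 μM.
C_mix = (C_A·V_A + C_B·V_B)/(V_A + V_B) = (585×3.37 + 4070×1.38) / 4.750 = 1597 μM = 1.60 mM.

1.60 mM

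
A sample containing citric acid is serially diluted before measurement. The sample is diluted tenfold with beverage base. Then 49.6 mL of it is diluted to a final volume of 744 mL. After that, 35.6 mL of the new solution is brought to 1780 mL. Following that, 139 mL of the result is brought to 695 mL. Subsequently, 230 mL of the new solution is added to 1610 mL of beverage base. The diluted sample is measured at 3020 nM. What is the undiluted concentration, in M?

Overall dilution factor = 10 × 15 × 50 × 5 × 8 = 3.00 × 10⁵.
Original = 3020 nM × 3.00 × 10⁵ = 9.06 × 10⁸ nM = 0.906 M.

0.906 M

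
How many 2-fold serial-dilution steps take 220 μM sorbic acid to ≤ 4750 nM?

6

Need 2ⁿ ≥ 46.3, so n ≥ log(46.3)/log(2) = 5.53.
Minimum whole steps: n = 6.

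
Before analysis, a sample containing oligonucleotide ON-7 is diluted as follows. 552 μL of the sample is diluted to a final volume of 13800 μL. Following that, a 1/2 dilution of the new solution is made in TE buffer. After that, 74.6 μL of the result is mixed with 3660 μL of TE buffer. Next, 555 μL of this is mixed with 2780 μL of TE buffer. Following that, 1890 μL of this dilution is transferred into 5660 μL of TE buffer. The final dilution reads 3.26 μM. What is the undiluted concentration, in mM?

Overall dilution factor = 25 × 2 × 50.06 × 6.009 × 3.995 = 6.01 × 10⁴.
Original = 3.26 μM × 6.01 × 10⁴ = 1.96 × 10⁵ μM = 196 mM.

196 mM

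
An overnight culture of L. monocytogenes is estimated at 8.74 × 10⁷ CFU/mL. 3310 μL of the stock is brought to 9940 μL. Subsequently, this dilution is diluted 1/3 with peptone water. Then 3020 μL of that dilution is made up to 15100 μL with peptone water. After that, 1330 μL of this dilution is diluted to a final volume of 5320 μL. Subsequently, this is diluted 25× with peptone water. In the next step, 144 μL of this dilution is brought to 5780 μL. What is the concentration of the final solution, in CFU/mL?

Overall dilution factor = 3.003 × 3 × 5 × 4 × 25 × 40.14 = 1.81 × 10⁵.
8.74 × 10⁷ CFU/mL / 1.81 × 10⁵ = 483 CFU/mL.

483 CFU/mL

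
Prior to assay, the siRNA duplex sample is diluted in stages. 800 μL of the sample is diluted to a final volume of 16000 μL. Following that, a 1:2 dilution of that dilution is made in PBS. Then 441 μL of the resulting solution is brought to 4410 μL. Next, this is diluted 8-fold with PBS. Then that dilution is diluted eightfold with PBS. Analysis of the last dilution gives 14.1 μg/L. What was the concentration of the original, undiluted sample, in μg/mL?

Overall dilution factor = 20 × 2 × 10 × 8 × 8 = 2.56 × 10⁴.
Original = 14.1 μg/L × 2.56 × 10⁴ = 3.61 × 10⁵ μg/L = 361 μg/mL.

361 μg/mL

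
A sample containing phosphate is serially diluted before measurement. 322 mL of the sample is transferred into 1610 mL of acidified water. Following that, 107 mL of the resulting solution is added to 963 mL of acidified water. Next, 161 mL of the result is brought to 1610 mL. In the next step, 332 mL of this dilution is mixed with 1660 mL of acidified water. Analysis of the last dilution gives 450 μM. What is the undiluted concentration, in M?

1.62 M

Overall dilution factor = 6 × 10 × 10 × 6 = 3600.
Original = 450 μM × 3600 = 1.62 × 10⁶ μM = 1.62 M.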